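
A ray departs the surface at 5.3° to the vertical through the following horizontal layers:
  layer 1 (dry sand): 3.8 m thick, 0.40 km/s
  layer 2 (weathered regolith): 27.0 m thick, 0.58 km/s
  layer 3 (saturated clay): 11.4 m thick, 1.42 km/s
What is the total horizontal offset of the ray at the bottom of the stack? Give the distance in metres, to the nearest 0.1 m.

Apply Snell's law at each interface; in layer i the horizontal offset is hᵢ·tan θᵢ.
Layer 1: θ = 5.30°; offset = 3.8·tan 5.30° = 0.353 m.
Layer 2: sin θ = 0.58·sin 5.3°/0.40 = 0.1339, θ = 7.70°; offset = 27.0·tan 7.70° = 3.649 m.
Layer 3: sin θ = 1.42·sin 5.3°/0.40 = 0.3279, θ = 19.14°; offset = 11.4·tan 19.14° = 3.957 m.
Σ offsets = 7.959 m.

8.0 m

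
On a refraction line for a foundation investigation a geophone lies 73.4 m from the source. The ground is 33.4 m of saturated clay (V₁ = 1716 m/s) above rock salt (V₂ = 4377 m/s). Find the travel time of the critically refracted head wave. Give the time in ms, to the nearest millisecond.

t = x/V₂ + 2h·√(V₂²−V₁²)/(V₁V₂).
√(V₂²−V₁²) = √(4377²−1716²) = 4026.6 m/s; delay term = 2·33.4·4026.6/(1716·4377) = 0.03581 s.
t = 73.4/4377 + 0.03581 = 0.05258 s.

53 ms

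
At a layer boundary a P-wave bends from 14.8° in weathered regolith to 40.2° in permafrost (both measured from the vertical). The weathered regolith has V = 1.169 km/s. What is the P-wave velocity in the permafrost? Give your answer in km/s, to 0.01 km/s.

2.95 km/s

Snell's law: sin 14.8°/V₁ = sin 40.2°/V₂.
V₂ = V₁·sin 40.2°/sin 14.8° = 1.169 × 2.5268 = 2.95 km/s.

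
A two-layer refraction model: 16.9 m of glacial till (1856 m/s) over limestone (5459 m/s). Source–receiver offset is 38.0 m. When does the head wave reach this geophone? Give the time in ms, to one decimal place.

t = x/V₂ + 2h·√(V₂²−V₁²)/(V₁V₂).
√(V₂²−V₁²) = √(5459²−1856²) = 5133.8 m/s; delay term = 2·16.9·5133.8/(1856·5459) = 0.01713 s.
t = 38.0/5459 + 0.01713 = 0.02409 s.

24.1 ms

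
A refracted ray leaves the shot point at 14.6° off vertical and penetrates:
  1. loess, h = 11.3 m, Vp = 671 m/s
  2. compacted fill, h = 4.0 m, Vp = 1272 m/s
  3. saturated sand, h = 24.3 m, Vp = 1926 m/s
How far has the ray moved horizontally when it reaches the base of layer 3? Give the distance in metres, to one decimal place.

30.6 m

Apply Snell's law at each interface; in layer i the horizontal offset is hᵢ·tan θᵢ.
Layer 1: θ = 14.60°; offset = 11.3·tan 14.60° = 2.943 m.
Layer 2: sin θ = 1272·sin 14.6°/671 = 0.4778, θ = 28.54°; offset = 4.0·tan 28.54° = 2.176 m.
Layer 3: sin θ = 1926·sin 14.6°/671 = 0.7235, θ = 46.35°; offset = 24.3·tan 46.35° = 25.470 m.
Summing the layer offsets gives 30.589 m.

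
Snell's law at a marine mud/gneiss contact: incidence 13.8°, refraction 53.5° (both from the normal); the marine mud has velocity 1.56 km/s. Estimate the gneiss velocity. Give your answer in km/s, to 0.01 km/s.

Snell's law: sin 13.8°/V₁ = sin 53.5°/V₂.
V₂ = V₁·sin 53.5°/sin 13.8° = 1.56 × 3.3700 = 5.26 km/s.

5.26 km/s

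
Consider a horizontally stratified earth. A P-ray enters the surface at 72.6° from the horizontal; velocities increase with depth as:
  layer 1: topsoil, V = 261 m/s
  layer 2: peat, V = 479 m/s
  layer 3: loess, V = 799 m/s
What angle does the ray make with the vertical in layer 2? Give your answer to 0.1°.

From the normal: θ₁ = 90° − 72.6° = 17.4°.
Ray parameter p = sin 17.4° / 261 = 1.1458e-03 s/m.
sin θ_2 = p·V_2 = 1.1458e-03 × 479 = 0.5488.
θ_2 = arcsin 0.5488 = 33.29°.

33.3°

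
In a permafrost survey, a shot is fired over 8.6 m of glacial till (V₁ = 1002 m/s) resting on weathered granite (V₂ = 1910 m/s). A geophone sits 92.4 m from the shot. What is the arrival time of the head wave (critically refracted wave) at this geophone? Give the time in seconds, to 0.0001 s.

θ_c = arcsin(V₁/V₂) = arcsin(1002/1910) = 31.64°, cos θ_c = 0.8513.
Intercept time tᵢ = 2h cos θ_c / V₁ = 2·8.6·0.8513/1002 = 0.01461 s.
t = x/V₂ + tᵢ = 92.4/1910 + 0.01461 = 0.06299 s.

0.0630 s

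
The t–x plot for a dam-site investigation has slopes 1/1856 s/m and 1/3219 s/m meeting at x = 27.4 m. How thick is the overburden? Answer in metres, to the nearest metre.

h = (x_cross/2)·√((V₂−V₁)/(V₂+V₁)).
(V₂−V₁)/(V₂+V₁) = (3219−1856)/(3219+1856) = 0.2686; √ = 0.5182.
h = (27.4/2)·0.5182 = 7.10 m.

7 m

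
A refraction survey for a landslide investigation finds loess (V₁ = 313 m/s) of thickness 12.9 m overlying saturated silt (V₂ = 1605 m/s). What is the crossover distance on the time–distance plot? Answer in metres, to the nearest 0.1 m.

x_cross = 2h·√((V₂+V₁)/(V₂−V₁)).
(V₂+V₁)/(V₂−V₁) = (1605+313)/(1605−313) = 1.4845; √ = 1.2184.
x_cross = 2·12.9·1.2184 = 31.43 m.

31.4 m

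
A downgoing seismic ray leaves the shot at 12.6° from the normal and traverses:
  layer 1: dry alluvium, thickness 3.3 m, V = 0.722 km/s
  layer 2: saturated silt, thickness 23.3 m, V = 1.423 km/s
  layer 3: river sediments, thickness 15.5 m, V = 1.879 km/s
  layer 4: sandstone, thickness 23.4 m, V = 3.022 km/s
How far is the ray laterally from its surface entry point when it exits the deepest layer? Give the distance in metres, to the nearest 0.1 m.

Apply Snell's law at each interface; in layer i the horizontal offset is hᵢ·tan θᵢ.
Layer 1: θ = 12.60°; offset = 3.3·tan 12.60° = 0.738 m.
Layer 2: sin θ = 1.423·sin 12.6°/0.722 = 0.4299, θ = 25.46°; offset = 23.3·tan 25.46° = 11.095 m.
Layer 3: sin θ = 1.879·sin 12.6°/0.722 = 0.5677, θ = 34.59°; offset = 15.5·tan 34.59° = 10.689 m.
Layer 4: sin θ = 3.022·sin 12.6°/0.722 = 0.9131, θ = 65.93°; offset = 23.4·tan 65.93° = 52.389 m.
Total horizontal offset = 74.911 m.

74.9 m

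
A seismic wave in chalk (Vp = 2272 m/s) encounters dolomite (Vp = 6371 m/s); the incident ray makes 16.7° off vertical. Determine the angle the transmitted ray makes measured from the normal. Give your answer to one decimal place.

53.7°

sin θ₁/V₁ = sin θ₂/V₂ ⇒ sin θ₂ = 6371·sin 16.7°/2272 = 6371·0.2874/2272 = 0.8058.
θ₂ = arcsin 0.8058 = 53.69° from the normal.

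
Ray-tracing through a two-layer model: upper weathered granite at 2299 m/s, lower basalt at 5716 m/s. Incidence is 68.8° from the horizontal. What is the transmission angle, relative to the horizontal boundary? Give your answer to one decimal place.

26.0°

Angle from the normal: 90° − 68.8° = 21.2°.
sin θ₁/V₁ = sin θ₂/V₂ ⇒ sin θ₂ = 5716·sin 21.2°/2299 = 5716·0.3616/2299 = 0.8991.
θ₂ = sin⁻¹(0.8991) = 64.04° (from vertical).
From the interface: 90° − 64.04° = 25.96°.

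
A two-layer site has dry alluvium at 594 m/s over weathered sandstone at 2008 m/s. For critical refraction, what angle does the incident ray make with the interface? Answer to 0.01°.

Critical incidence: sin θ_c = V₁/V₂ = 594/2008 = 0.2958.
θ_c = arcsin 0.2958 = 17.21°.
Measured from the interface: 90° − 17.21° = 72.79°.

72.79°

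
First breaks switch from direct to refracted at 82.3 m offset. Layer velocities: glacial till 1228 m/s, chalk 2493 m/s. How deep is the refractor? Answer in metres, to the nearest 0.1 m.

h = (x_cross/2)·√((V₂−V₁)/(V₂+V₁)).
(V₂−V₁)/(V₂+V₁) = (2493−1228)/(2493+1228) = 0.3400; √ = 0.5831.
h = (82.3/2)·0.5831 = 23.99 m.

24.0 m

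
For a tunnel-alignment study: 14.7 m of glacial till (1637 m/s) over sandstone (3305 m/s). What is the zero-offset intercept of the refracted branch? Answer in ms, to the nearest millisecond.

θ_c = arcsin(V₁/V₂) = arcsin(1637/3305) = 29.69°; cos θ_c = 0.8687.
tᵢ = 2h·cos θ_c / V₁ = 2·14.7·0.8687 / 1637 = 0.01560 s.

16 ms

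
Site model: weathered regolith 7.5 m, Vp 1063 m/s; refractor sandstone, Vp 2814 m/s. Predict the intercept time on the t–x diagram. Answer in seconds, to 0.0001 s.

0.0131 s

θ_c = arcsin(V₁/V₂) = arcsin(1063/2814) = 22.19°; cos θ_c = 0.9259.
tᵢ = 2h·cos θ_c / V₁ = 2·7.5·0.9259 / 1063 = 0.01307 s.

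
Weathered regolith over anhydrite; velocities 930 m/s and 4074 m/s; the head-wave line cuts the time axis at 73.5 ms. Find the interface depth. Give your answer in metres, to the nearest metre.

35 m

h = tᵢ·V₁·V₂ / (2·√(V₂²−V₁²)).
√(V₂²−V₁²) = √(4074² − 930²) = 3966.4 m/s.
h = 0.0735 s × 930 × 4074 / (2 × 3966.4) = 35.10 m.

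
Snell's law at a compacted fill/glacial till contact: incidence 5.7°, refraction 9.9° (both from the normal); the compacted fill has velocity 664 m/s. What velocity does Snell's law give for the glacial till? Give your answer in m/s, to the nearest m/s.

1149 m/s

Snell's law: sin 5.7°/V₁ = sin 9.9°/V₂.
V₂ = V₁·sin 9.9°/sin 5.7° = 664 × 1.7311 = 1149.43 m/s.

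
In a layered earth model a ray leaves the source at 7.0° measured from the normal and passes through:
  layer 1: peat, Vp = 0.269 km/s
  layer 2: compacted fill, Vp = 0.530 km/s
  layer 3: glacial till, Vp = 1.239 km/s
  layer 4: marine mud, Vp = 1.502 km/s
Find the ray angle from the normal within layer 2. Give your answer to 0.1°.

Snell's law across each interface conserves sin θ / V, so sin θ_2 = V_2·sin θ₁/V₁.
sin θ_2 = 0.530 × sin 7.0° / 0.269 = 0.2401.
θ_2 = 13.89° from the vertical.

13.9°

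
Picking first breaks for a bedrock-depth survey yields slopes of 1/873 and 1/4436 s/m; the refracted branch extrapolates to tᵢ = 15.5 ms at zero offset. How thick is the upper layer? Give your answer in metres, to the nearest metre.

7 m

h = tᵢ·V₁·V₂ / (2·√(V₂²−V₁²)).
√(V₂²−V₁²) = √(4436² − 873²) = 4349.2 m/s.
h = 0.0155 s × 873 × 4436 / (2 × 4349.2) = 6.90 m.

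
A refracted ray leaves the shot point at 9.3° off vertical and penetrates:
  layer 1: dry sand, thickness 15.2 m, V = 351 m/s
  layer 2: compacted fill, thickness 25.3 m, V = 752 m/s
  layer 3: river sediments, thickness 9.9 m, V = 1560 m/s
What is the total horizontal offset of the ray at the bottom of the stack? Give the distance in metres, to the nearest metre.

22 m

Ray parameter p = sin 9.3° / 351 m/s = 4.6041e-04 s/m.
Layer 1: θ = 9.30°; offset = 15.2·tan 9.30° = 2.489 m.
Layer 2: sin θ = p·752 = 0.3462 → θ = 20.26°; offset = 25.3·tan 20.26° = 9.337 m.
Layer 3: sin θ = p·1560 = 0.7182 → θ = 45.91°; offset = 9.9·tan 45.91° = 10.219 m.
Total horizontal offset = 22.045 m.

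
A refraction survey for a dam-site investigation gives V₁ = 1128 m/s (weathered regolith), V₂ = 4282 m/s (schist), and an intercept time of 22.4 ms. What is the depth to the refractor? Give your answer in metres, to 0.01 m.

θ_c = arcsin(1128/4282) = 15.27°; cos θ_c = 0.9647.
tᵢ = 2h cos θ_c/V₁ ⇒ h = tᵢ·V₁/(2 cos θ_c) = 0.0224·1128/(2·0.9647) = 13.10 m.

13.10 m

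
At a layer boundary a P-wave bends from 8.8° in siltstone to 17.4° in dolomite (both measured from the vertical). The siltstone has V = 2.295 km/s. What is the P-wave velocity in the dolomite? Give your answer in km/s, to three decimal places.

sin 8.8° = 0.1530; sin 17.4° = 0.2990.
V₂ = V₁·(sin θ₂/sin θ₁) = 2.295·(0.2990/0.1530) = 4.486 km/s.

4.486 km/s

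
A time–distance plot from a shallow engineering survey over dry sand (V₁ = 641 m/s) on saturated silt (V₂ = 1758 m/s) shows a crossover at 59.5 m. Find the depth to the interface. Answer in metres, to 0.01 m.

h = (x_cross/2)·√((V₂−V₁)/(V₂+V₁)).
(V₂−V₁)/(V₂+V₁) = (1758−641)/(1758+641) = 0.4656; √ = 0.6824.
h = (59.5/2)·0.6824 = 20.30 m.

20.30 m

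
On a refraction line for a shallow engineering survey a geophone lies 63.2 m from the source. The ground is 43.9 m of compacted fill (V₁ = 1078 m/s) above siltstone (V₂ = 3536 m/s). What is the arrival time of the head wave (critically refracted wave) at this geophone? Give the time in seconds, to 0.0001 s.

t = x/V₂ + 2h·√(V₂²−V₁²)/(V₁V₂).
√(V₂²−V₁²) = √(3536²−1078²) = 3367.7 m/s; delay term = 2·43.9·3367.7/(1078·3536) = 0.07757 s.
t = 63.2/3536 + 0.07757 = 0.09544 s.

0.0954 s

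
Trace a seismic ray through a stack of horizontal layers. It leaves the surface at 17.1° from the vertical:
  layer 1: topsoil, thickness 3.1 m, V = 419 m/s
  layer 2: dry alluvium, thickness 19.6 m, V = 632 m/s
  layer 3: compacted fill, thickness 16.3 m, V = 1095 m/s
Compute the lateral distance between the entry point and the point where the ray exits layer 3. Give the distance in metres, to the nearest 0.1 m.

Apply Snell's law at each interface; in layer i the horizontal offset is hᵢ·tan θᵢ.
Layer 1: θ = 17.10°; offset = 3.1·tan 17.10° = 0.954 m.
Layer 2: sin θ = 632·sin 17.1°/419 = 0.4435, θ = 26.33°; offset = 19.6·tan 26.33° = 9.699 m.
Layer 3: sin θ = 1095·sin 17.1°/419 = 0.7684, θ = 50.21°; offset = 16.3·tan 50.21° = 19.573 m.
Summing the layer offsets gives 30.226 m.

30.2 m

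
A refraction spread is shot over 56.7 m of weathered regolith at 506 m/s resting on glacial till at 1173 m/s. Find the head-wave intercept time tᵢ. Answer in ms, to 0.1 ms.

202.2 ms

tᵢ = 2h·√(V₂²−V₁²)/(V₁V₂).
√(V₂²−V₁²) = √(1173²−506²) = 1058.2 m/s.
tᵢ = 2·56.7·1058.2/(506·1173) = 0.20219 s.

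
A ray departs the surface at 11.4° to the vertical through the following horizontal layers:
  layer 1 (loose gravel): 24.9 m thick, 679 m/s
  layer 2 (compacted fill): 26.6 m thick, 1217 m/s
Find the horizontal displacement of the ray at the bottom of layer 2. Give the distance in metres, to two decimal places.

Apply Snell's law at each interface; in layer i the horizontal offset is hᵢ·tan θᵢ.
Layer 1: θ = 11.40°; offset = 24.9·tan 11.40° = 5.0207 m.
Layer 2: sin θ = 1217·sin 11.4°/679 = 0.3543, θ = 20.75°; offset = 26.6·tan 20.75° = 10.0771 m.
Total horizontal offset = 15.0979 m.

15.10 m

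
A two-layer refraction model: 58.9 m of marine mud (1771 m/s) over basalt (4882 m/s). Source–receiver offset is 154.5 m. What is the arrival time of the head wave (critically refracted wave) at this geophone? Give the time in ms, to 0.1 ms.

93.6 ms

θ_c = arcsin(V₁/V₂) = arcsin(1771/4882) = 21.27°, cos θ_c = 0.9319.
Intercept time tᵢ = 2h cos θ_c / V₁ = 2·58.9·0.9319/1771 = 0.06199 s.
t = x/V₂ + tᵢ = 154.5/4882 + 0.06199 = 0.09363 s.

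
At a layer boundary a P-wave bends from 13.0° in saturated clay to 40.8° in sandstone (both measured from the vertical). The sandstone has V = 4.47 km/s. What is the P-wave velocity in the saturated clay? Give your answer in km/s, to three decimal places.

sin 13.0° = 0.2250; sin 40.8° = 0.6534.
V₁ = V₂·(sin θ₁/sin θ₂) = 4.47·(0.2250/0.6534) = 1.539 km/s.

1.539 km/s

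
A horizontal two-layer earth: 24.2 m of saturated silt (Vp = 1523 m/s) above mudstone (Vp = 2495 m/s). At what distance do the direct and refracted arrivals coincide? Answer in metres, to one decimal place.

98.4 m

x_cross = 2h·√((V₂+V₁)/(V₂−V₁)).
(V₂+V₁)/(V₂−V₁) = (2495+1523)/(2495−1523) = 4.1337; √ = 2.0332.
x_cross = 2·24.2·2.0332 = 98.41 m.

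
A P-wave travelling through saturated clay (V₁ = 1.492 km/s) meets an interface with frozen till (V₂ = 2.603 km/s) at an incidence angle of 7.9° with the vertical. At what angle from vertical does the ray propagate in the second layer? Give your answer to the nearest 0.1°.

13.9°

Snell's law: sin θ₂ = (V₂/V₁)·sin θ₁ = (2.603/1.492)·sin 7.9° = 0.2398.
θ₂ = sin⁻¹(0.2398) = 13.87° (from vertical).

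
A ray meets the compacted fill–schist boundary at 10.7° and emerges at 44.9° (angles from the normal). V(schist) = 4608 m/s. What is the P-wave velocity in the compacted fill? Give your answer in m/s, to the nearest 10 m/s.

1210 m/s

Snell's law: sin 10.7°/V₁ = sin 44.9°/V₂.
V₁ = V₂·sin 10.7°/sin 44.9° = 4608 × 0.2630 = 1212.05 m/s.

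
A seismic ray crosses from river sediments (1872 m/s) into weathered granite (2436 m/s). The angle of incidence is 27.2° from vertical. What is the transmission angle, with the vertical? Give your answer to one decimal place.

Snell's law: sin θ₂ = (V₂/V₁)·sin θ₁ = (2436/1872)·sin 27.2° = 0.5948.
θ₂ = arcsin 0.5948 = 36.50° from the normal.

36.5°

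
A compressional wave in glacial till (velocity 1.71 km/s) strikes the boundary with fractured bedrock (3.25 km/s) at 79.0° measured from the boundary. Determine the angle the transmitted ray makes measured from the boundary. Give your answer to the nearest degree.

69°

Angle from the normal: 90° − 79.0° = 11.0°.
Snell's law: sin θ₂ = (V₂/V₁)·sin θ₁ = (3.25/1.71)·sin 11.0° = 0.3626.
θ₂ = arcsin 0.3626 = 21.26° from the normal.
From the interface: 90° − 21.26° = 68.74°.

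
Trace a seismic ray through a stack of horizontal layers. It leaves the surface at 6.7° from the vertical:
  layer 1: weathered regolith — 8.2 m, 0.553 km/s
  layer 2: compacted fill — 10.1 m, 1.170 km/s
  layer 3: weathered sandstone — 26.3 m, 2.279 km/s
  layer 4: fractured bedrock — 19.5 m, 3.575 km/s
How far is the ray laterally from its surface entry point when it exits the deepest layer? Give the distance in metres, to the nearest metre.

40 m

Ray parameter p = sin 6.7° / 0.553 km/s = 2.1098e-01 s/km.
Layer 1: θ = 6.70°; offset = 8.2·tan 6.70° = 0.963 m.
Layer 2: sin θ = p·1.170 = 0.2468 → θ = 14.29°; offset = 10.1·tan 14.29° = 2.573 m.
Layer 3: sin θ = p·2.279 = 0.4808 → θ = 28.74°; offset = 26.3·tan 28.74° = 14.422 m.
Layer 4: sin θ = p·3.575 = 0.7542 → θ = 48.96°; offset = 19.5·tan 48.96° = 22.400 m.
Total horizontal offset = 40.358 m.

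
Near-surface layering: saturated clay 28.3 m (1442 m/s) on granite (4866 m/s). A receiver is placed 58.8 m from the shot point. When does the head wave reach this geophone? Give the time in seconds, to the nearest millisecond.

θ_c = arcsin(V₁/V₂) = arcsin(1442/4866) = 17.24°, cos θ_c = 0.9551.
Intercept time tᵢ = 2h cos θ_c / V₁ = 2·28.3·0.9551/1442 = 0.03749 s.
t = x/V₂ + tᵢ = 58.8/4866 + 0.03749 = 0.04957 s.

0.050 s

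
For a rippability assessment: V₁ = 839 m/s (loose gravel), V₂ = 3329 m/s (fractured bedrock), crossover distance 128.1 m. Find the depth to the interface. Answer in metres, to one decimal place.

x_cross = 2h·√((V₂+V₁)/(V₂−V₁)) → h = x_cross / (2·√((V₂+V₁)/(V₂−V₁))).
√((V₂+V₁)/(V₂−V₁)) = √((3329+839)/(3329−839)) = 1.2938.
h = 128.1 / (2·1.2938) = 49.51 m.

49.5 m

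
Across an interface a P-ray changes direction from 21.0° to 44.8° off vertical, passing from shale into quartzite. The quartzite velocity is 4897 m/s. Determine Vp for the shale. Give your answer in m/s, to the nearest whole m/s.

2491 m/s

sin 21.0° = 0.3584; sin 44.8° = 0.7046.
V₁ = V₂·(sin θ₁/sin θ₂) = 4897·(0.3584/0.7046) = 2490.55 m/s.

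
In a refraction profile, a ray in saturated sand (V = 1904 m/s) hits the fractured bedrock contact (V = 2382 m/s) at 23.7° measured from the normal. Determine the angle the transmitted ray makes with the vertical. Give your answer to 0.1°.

30.2°

Snell's law: sin θ₂ = (V₂/V₁)·sin θ₁ = (2382/1904)·sin 23.7° = 0.5029.
θ₂ = sin⁻¹(0.5029) = 30.19° (from vertical).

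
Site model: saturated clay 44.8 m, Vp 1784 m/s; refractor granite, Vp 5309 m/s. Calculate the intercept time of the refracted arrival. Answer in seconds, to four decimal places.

tᵢ = 2h·√(V₂²−V₁²)/(V₁V₂).
√(V₂²−V₁²) = √(5309²−1784²) = 5000.3 m/s.
tᵢ = 2·44.8·5000.3/(1784·5309) = 0.04730 s.

0.0473 s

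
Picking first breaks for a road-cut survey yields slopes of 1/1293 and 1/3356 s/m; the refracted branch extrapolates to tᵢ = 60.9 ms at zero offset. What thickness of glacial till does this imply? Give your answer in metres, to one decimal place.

42.7 m

θ_c = arcsin(1293/3356) = 22.66°; cos θ_c = 0.9228.
tᵢ = 2h cos θ_c/V₁ ⇒ h = tᵢ·V₁/(2 cos θ_c) = 0.0609·1293/(2·0.9228) = 42.67 m.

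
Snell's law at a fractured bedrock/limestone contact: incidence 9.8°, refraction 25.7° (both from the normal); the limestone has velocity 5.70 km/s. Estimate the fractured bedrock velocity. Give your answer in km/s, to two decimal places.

sin 9.8° = 0.1702; sin 25.7° = 0.4337.
V₁ = V₂·(sin θ₁/sin θ₂) = 5.70·(0.1702/0.4337) = 2.24 km/s.

2.24 km/s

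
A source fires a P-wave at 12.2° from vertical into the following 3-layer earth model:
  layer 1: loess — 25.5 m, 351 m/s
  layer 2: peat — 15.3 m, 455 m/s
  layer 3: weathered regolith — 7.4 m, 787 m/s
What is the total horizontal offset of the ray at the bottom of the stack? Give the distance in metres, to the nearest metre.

Ray parameter p = sin 12.2° / 351 m/s = 6.0206e-04 s/m.
Layer 1: θ = 12.20°; offset = 25.5·tan 12.20° = 5.513 m.
Layer 2: sin θ = p·455 = 0.2739 → θ = 15.90°; offset = 15.3·tan 15.90° = 4.358 m.
Layer 3: sin θ = p·787 = 0.4738 → θ = 28.28°; offset = 7.4·tan 28.28° = 3.982 m.
Σ offsets = 13.853 m.

14 m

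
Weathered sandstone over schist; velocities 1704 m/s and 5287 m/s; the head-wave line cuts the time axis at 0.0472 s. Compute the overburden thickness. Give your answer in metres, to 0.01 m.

42.48 m

h = tᵢ·V₁·V₂ / (2·√(V₂²−V₁²)).
√(V₂²−V₁²) = √(5287² − 1704²) = 5004.9 m/s.
h = 0.0472 s × 1704 × 5287 / (2 × 5004.9) = 42.48 m.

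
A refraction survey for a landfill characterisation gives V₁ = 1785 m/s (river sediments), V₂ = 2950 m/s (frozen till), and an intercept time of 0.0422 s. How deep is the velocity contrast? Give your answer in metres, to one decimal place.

θ_c = arcsin(1785/2950) = 37.23°; cos θ_c = 0.7962.
tᵢ = 2h cos θ_c/V₁ ⇒ h = tᵢ·V₁/(2 cos θ_c) = 0.0422·1785/(2·0.7962) = 47.31 m.

47.3 m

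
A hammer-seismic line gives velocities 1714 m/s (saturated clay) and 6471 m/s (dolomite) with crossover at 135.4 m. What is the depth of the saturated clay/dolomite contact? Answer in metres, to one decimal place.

x_cross = 2h·√((V₂+V₁)/(V₂−V₁)) → h = x_cross / (2·√((V₂+V₁)/(V₂−V₁))).
√((V₂+V₁)/(V₂−V₁)) = √((6471+1714)/(6471−1714)) = 1.3117.
h = 135.4 / (2·1.3117) = 51.61 m.

51.6 m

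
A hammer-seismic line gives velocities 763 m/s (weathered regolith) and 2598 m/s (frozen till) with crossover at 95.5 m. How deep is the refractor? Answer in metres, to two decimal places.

35.28 m

h = (x_cross/2)·√((V₂−V₁)/(V₂+V₁)).
(V₂−V₁)/(V₂+V₁) = (2598−763)/(2598+763) = 0.5460; √ = 0.7389.
h = (95.5/2)·0.7389 = 35.28 m.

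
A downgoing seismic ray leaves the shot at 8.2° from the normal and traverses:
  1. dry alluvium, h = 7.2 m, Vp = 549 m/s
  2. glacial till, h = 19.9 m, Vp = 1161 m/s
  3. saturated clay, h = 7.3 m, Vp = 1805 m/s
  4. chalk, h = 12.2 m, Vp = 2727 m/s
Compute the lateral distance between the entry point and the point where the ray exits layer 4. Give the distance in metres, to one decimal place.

Apply Snell's law at each interface; in layer i the horizontal offset is hᵢ·tan θᵢ.
Layer 1: θ = 8.20°; offset = 7.2·tan 8.20° = 1.038 m.
Layer 2: sin θ = 1161·sin 8.2°/549 = 0.3016, θ = 17.56°; offset = 19.9·tan 17.56° = 6.296 m.
Layer 3: sin θ = 1805·sin 8.2°/549 = 0.4689, θ = 27.97°; offset = 7.3·tan 27.97° = 3.876 m.
Layer 4: sin θ = 2727·sin 8.2°/549 = 0.7085, θ = 45.11°; offset = 12.2·tan 45.11° = 12.247 m.
Total horizontal offset = 23.456 m.

23.5 m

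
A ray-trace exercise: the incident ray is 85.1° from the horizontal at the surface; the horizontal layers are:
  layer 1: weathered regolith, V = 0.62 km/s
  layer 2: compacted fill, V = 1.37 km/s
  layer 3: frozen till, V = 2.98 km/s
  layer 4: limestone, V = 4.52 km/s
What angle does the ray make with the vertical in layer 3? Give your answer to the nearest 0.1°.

From the normal: θ₁ = 90° − 85.1° = 4.9°.
Ray parameter p = sin 4.9° / 0.62 = 1.3777e-01 s/km.
sin θ_3 = p·V_3 = 1.3777e-01 × 2.98 = 0.4106.
θ_3 = arcsin 0.4106 = 24.24°.

24.2°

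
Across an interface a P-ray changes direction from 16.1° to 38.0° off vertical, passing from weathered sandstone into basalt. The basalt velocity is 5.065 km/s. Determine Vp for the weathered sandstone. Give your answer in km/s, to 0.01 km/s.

2.28 km/s

sin 16.1° = 0.2773; sin 38.0° = 0.6157.
V₁ = V₂·(sin θ₁/sin θ₂) = 5.065·(0.2773/0.6157) = 2.28 km/s.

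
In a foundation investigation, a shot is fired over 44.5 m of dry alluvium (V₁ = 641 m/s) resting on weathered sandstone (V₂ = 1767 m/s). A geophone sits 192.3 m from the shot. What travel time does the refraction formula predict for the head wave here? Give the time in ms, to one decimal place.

238.2 ms

θ_c = arcsin(V₁/V₂) = arcsin(641/1767) = 21.27°, cos θ_c = 0.9319.
Intercept time tᵢ = 2h cos θ_c / V₁ = 2·44.5·0.9319/641 = 0.12939 s.
t = x/V₂ + tᵢ = 192.3/1767 + 0.12939 = 0.23822 s.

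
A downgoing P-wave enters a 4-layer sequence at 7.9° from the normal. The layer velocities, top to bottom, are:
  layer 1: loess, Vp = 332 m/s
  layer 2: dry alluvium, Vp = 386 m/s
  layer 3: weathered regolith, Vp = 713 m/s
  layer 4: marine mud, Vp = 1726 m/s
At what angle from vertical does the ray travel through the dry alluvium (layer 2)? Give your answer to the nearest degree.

Ray parameter p = sin 7.9° / 332 = 4.1399e-04 s/m.
sin θ_2 = p·V_2 = 4.1399e-04 × 386 = 0.1598.
θ_2 = 9.20° from the vertical.

9°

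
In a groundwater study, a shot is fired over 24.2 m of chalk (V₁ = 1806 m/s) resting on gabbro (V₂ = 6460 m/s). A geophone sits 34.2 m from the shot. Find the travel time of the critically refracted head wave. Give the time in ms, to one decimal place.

t = x/V₂ + 2h·√(V₂²−V₁²)/(V₁V₂).
√(V₂²−V₁²) = √(6460²−1806²) = 6202.4 m/s; delay term = 2·24.2·6202.4/(1806·6460) = 0.02573 s.
t = 34.2/6460 + 0.02573 = 0.03103 s.

31.0 ms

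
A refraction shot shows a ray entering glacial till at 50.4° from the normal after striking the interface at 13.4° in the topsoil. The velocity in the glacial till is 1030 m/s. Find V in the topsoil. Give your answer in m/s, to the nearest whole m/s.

310 m/s

sin 13.4° = 0.2317; sin 50.4° = 0.7705.
V₁ = V₂·(sin θ₁/sin θ₂) = 1030·(0.2317/0.7705) = 309.79 m/s.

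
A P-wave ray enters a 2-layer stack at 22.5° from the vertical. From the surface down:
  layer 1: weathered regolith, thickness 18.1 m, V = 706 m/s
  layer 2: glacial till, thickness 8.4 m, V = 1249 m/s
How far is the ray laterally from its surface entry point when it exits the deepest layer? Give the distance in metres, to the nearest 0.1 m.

p = sin θ₁/V₁ = sin 22.5°/706 = 5.4204e-04 s/m is conserved through the stack.
Layer 1: θ = 22.50°; offset = 18.1·tan 22.50° = 7.497 m.
Layer 2: sin θ = p·1249 = 0.6770 → θ = 42.61°; offset = 8.4·tan 42.61° = 7.727 m.
Total horizontal offset = 15.224 m.

15.2 m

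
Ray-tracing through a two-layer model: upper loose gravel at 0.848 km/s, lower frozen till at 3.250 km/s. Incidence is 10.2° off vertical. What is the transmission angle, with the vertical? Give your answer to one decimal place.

Snell's law: sin θ₂ = (V₂/V₁)·sin θ₁ = (3.250/0.848)·sin 10.2° = 0.6787.
θ₂ = arcsin 0.6787 = 42.74° from the normal.

42.7°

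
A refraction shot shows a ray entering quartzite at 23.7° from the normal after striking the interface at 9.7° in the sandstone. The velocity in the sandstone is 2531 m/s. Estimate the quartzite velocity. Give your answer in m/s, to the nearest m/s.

6038 m/s

sin 9.7° = 0.1685; sin 23.7° = 0.4019.
V₂ = V₁·(sin θ₂/sin θ₁) = 2531·(0.4019/0.1685) = 6037.95 m/s.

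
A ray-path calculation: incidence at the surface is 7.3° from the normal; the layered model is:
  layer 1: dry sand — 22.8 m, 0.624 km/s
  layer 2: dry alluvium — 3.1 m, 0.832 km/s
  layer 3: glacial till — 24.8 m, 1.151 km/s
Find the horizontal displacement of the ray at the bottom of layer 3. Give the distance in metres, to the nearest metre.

9 m

Apply Snell's law at each interface; in layer i the horizontal offset is hᵢ·tan θᵢ.
Layer 1: θ = 7.30°; offset = 22.8·tan 7.30° = 2.921 m.
Layer 2: sin θ = 0.832·sin 7.3°/0.624 = 0.1694, θ = 9.75°; offset = 3.1·tan 9.75° = 0.533 m.
Layer 3: sin θ = 1.151·sin 7.3°/0.624 = 0.2344, θ = 13.55°; offset = 24.8·tan 13.55° = 5.979 m.
Σ offsets = 9.433 m.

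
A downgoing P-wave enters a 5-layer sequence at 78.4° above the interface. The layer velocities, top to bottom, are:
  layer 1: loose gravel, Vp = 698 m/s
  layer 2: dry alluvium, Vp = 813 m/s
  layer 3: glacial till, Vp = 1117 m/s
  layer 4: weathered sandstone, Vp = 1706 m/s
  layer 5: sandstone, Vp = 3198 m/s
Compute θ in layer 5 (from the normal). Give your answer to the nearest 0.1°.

From the normal: θ₁ = 90° − 78.4° = 11.6°.
Snell's law across each interface conserves sin θ / V, so sin θ_5 = V_5·sin θ₁/V₁.
sin θ_5 = 3198 × sin 11.6° / 698 = 0.9213.
θ_5 = 67.11° from the vertical.

67.1°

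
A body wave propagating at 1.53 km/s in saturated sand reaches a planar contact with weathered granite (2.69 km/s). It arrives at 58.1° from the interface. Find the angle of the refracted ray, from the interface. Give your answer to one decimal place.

Angle from the normal: 90° − 58.1° = 31.9°.
sin θ₁/V₁ = sin θ₂/V₂ ⇒ sin θ₂ = 2.69·sin 31.9°/1.53 = 2.69·0.5284/1.53 = 0.9291.
θ₂ = sin⁻¹(0.9291) = 68.29° (from vertical).
From the interface: 90° − 68.29° = 21.71°.

21.7°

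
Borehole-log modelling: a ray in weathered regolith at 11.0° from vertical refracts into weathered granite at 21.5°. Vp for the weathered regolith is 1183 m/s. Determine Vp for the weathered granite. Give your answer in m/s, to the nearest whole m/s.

2272 m/s

sin 11.0° = 0.1908; sin 21.5° = 0.3665.
V₂ = V₁·(sin θ₂/sin θ₁) = 1183·(0.3665/0.1908) = 2272.28 m/s.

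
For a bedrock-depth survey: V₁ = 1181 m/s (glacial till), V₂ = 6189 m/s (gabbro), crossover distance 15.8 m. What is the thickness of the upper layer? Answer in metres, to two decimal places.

6.51 m

x_cross = 2h·√((V₂+V₁)/(V₂−V₁)) → h = x_cross / (2·√((V₂+V₁)/(V₂−V₁))).
√((V₂+V₁)/(V₂−V₁)) = √((6189+1181)/(6189−1181)) = 1.2131.
h = 15.8 / (2·1.2131) = 6.51 m.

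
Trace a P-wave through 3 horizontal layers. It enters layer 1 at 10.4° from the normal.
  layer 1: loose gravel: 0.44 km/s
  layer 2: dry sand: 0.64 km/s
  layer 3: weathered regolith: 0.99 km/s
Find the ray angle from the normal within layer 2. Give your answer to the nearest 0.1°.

15.2°

Ray parameter p = sin 10.4° / 0.44 = 4.1027e-01 s/km.
sin θ_2 = p·V_2 = 4.1027e-01 × 0.64 = 0.2626.
θ_2 = 15.22° from the vertical.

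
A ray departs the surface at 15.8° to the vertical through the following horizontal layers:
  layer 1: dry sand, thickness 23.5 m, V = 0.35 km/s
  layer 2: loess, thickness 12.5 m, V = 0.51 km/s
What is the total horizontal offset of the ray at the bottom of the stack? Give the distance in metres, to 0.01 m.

p = sin θ₁/V₁ = sin 15.8°/0.35 = 7.7794e-01 s/km is conserved through the stack.
Layer 1: θ = 15.80°; offset = 23.5·tan 15.80° = 6.6498 m.
Layer 2: sin θ = p·0.51 = 0.3968 → θ = 23.38°; offset = 12.5·tan 23.38° = 5.4028 m.
Summing the layer offsets gives 12.0527 m.

12.05 m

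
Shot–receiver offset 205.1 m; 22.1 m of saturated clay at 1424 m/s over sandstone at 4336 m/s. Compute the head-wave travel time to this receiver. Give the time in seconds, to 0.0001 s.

0.0766 s

t = x/V₂ + 2h·√(V₂²−V₁²)/(V₁V₂).
√(V₂²−V₁²) = √(4336²−1424²) = 4095.5 m/s; delay term = 2·22.1·4095.5/(1424·4336) = 0.02932 s.
t = 205.1/4336 + 0.02932 = 0.07662 s.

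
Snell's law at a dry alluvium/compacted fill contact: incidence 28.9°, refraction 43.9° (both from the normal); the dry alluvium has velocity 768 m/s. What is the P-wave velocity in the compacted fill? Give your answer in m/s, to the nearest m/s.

Snell's law: sin 28.9°/V₁ = sin 43.9°/V₂.
V₂ = V₁·sin 43.9°/sin 28.9° = 768 × 1.4348 = 1101.91 m/s.

1102 m/s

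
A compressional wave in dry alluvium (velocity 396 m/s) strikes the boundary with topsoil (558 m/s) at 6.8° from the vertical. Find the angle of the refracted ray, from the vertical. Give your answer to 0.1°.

Snell's law: sin θ₂ = (V₂/V₁)·sin θ₁ = (558/396)·sin 6.8° = 0.1668.
θ₂ = arcsin 0.1668 = 9.60° from the normal.

9.6°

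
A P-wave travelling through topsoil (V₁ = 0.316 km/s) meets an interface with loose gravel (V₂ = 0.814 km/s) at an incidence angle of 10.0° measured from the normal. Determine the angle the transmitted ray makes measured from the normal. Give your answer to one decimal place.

sin θ₁/V₁ = sin θ₂/V₂ ⇒ sin θ₂ = 0.814·sin 10.0°/0.316 = 0.814·0.1736/0.316 = 0.4473.
θ₂ = sin⁻¹(0.4473) = 26.57° (from vertical).

26.6°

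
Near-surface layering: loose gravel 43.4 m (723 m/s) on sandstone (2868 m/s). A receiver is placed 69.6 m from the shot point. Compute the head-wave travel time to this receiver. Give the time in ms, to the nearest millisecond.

140 ms

t = x/V₂ + 2h·√(V₂²−V₁²)/(V₁V₂).
√(V₂²−V₁²) = √(2868²−723²) = 2775.4 m/s; delay term = 2·43.4·2775.4/(723·2868) = 0.11618 s.
t = 69.6/2868 + 0.11618 = 0.14045 s.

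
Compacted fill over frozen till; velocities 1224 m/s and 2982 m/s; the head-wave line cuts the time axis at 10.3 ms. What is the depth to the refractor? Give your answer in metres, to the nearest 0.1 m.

6.9 m

h = tᵢ·V₁·V₂ / (2·√(V₂²−V₁²)).
√(V₂²−V₁²) = √(2982² − 1224²) = 2719.2 m/s.
h = 0.0103 s × 1224 × 2982 / (2 × 2719.2) = 6.91 m.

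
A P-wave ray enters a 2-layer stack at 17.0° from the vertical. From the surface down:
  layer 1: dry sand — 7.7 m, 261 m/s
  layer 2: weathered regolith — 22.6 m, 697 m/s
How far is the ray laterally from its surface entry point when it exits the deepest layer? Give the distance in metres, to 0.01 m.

Apply Snell's law at each interface; in layer i the horizontal offset is hᵢ·tan θᵢ.
Layer 1: θ = 17.00°; offset = 7.7·tan 17.00° = 2.3541 m.
Layer 2: sin θ = 697·sin 17.0°/261 = 0.7808, θ = 51.33°; offset = 22.6·tan 51.33° = 28.2416 m.
Summing the layer offsets gives 30.5957 m.

30.60 m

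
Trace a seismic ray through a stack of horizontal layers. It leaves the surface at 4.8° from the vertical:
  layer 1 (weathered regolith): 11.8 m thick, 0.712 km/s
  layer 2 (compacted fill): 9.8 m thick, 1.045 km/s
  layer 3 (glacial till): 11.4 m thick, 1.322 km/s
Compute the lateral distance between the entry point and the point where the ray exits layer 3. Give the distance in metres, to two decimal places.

Ray parameter p = sin 4.8° / 0.712 km/s = 1.1753e-01 s/km.
Layer 1: θ = 4.80°; offset = 11.8·tan 4.80° = 0.9909 m.
Layer 2: sin θ = p·1.045 = 0.1228 → θ = 7.05°; offset = 9.8·tan 7.05° = 1.2128 m.
Layer 3: sin θ = p·1.322 = 0.1554 → θ = 8.94°; offset = 11.4·tan 8.94° = 1.7930 m.
Total horizontal offset = 3.9966 m.

4.00 m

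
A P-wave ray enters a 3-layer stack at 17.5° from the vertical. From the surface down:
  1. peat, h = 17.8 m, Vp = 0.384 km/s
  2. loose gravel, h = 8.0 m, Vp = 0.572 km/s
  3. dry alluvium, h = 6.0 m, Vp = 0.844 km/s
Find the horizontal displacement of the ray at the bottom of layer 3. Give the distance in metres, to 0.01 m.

14.90 m

Ray parameter p = sin 17.5° / 0.384 km/s = 7.8309e-01 s/km.
Layer 1: θ = 17.50°; offset = 17.8·tan 17.50° = 5.6123 m.
Layer 2: sin θ = p·0.572 = 0.4479 → θ = 26.61°; offset = 8.0·tan 26.61° = 4.0080 m.
Layer 3: sin θ = p·0.844 = 0.6609 → θ = 41.37°; offset = 6.0·tan 41.37° = 5.2842 m.
Total horizontal offset = 14.9045 m.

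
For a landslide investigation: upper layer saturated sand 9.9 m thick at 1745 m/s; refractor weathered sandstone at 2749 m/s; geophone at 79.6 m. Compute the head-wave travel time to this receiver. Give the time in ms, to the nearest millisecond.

38 ms

θ_c = arcsin(V₁/V₂) = arcsin(1745/2749) = 39.40°, cos θ_c = 0.7727.
Intercept time tᵢ = 2h cos θ_c / V₁ = 2·9.9·0.7727/1745 = 0.00877 s.
t = x/V₂ + tᵢ = 79.6/2749 + 0.00877 = 0.03772 s.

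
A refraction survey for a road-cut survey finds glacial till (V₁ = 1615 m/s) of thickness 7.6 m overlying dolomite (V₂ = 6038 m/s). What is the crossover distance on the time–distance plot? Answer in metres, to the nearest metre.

20 m

x_cross = 2h·√((V₂+V₁)/(V₂−V₁)).
(V₂+V₁)/(V₂−V₁) = (6038+1615)/(6038−1615) = 1.7303; √ = 1.3154.
x_cross = 2·7.6·1.3154 = 19.99 m.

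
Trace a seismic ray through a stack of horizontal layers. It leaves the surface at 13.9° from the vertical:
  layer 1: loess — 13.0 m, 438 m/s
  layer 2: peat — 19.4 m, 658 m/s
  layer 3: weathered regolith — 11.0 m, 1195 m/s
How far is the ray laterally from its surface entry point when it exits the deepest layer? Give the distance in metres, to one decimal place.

Apply Snell's law at each interface; in layer i the horizontal offset is hᵢ·tan θᵢ.
Layer 1: θ = 13.90°; offset = 13.0·tan 13.90° = 3.217 m.
Layer 2: sin θ = 658·sin 13.9°/438 = 0.3609, θ = 21.15°; offset = 19.4·tan 21.15° = 7.507 m.
Layer 3: sin θ = 1195·sin 13.9°/438 = 0.6554, θ = 40.95°; offset = 11.0·tan 40.95° = 9.546 m.
Summing the layer offsets gives 20.270 m.

20.3 m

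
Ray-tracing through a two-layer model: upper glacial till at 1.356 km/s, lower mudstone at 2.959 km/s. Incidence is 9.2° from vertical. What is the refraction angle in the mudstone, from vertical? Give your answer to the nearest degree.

20°

Snell's law: sin θ₂ = (V₂/V₁)·sin θ₁ = (2.959/1.356)·sin 9.2° = 0.3489.
θ₂ = sin⁻¹(0.3489) = 20.42° (from vertical).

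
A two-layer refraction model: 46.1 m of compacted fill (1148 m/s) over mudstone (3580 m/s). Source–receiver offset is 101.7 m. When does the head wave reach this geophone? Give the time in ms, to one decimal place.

θ_c = arcsin(V₁/V₂) = arcsin(1148/3580) = 18.70°, cos θ_c = 0.9472.
Intercept time tᵢ = 2h cos θ_c / V₁ = 2·46.1·0.9472/1148 = 0.07607 s.
t = x/V₂ + tᵢ = 101.7/3580 + 0.07607 = 0.10448 s.

104.5 ms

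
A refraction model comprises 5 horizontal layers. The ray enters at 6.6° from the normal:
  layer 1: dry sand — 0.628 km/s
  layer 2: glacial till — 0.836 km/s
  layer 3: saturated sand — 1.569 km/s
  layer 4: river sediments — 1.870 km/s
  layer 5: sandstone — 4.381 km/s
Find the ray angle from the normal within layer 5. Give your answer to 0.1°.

Ray parameter p = sin 6.6° / 0.628 = 1.8302e-01 s/km.
sin θ_5 = p·V_5 = 1.8302e-01 × 4.381 = 0.8018.
θ_5 = 53.30° from the vertical.

53.3°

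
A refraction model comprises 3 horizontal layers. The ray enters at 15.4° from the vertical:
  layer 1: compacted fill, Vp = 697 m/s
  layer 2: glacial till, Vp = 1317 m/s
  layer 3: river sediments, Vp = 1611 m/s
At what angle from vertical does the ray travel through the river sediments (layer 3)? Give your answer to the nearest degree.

38°

Ray parameter p = sin 15.4° / 697 = 3.8100e-04 s/m.
sin θ_3 = p·V_3 = 3.8100e-04 × 1611 = 0.6138.
θ_3 = 37.86° from the vertical.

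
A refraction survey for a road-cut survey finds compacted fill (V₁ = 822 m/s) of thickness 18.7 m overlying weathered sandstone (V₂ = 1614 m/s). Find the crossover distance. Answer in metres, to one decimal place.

65.6 m

θ_c = arcsin(822/1614) = 30.62°, so cos θ_c = 0.8606 and tᵢ = 2h cos θ_c/V₁ = 0.0392 s.
At crossover x/V₁ = x/V₂ + tᵢ ⇒ x = tᵢ/(1/V₁ − 1/V₂) = 0.03916/(1.2165e-03 − 6.1958e-04) = 65.59 m.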